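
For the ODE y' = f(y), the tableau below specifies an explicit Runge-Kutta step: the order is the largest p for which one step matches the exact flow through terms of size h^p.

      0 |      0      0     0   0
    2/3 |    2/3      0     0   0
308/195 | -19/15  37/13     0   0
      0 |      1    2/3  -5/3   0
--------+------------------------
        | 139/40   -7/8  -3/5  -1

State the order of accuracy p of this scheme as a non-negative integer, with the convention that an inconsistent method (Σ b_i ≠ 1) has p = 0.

b = (139/40, -7/8, -3/5, -1)
c = (0, 2/3, 308/195, 0)
Ac = (0, 0, 74/39, -256/117)
Σ b_i: 139/40·1 + (-7/8)·1 + (-3/5)·1 + (-1)·1 = 1 ✓
b·c: (-7/8)·2/3 + (-3/5)·308/195 = -5971/3900 ≠ 1/2 ⇒ order 1.

1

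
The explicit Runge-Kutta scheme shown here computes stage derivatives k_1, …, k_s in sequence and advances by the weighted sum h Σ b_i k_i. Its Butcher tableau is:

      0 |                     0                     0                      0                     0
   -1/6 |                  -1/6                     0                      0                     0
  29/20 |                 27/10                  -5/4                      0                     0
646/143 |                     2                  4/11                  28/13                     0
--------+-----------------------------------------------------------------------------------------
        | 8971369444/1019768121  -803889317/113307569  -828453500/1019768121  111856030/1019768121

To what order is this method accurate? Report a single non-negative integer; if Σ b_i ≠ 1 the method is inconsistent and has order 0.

b = (8971369444/1019768121, -803889317/113307569, -828453500/1019768121, 111856030/1019768121)
c = (0, -1/6, 29/20, 646/143)
Ac = (0, 0, 5/24, 6569/2145)
Σ b_i: 8971369444/1019768121·1 + (-803889317/113307569)·1 + (-828453500/1019768121)·1 + 111856030/1019768121·1 = 1 ✓
b·c: (-803889317/113307569)·(-1/6) + (-828453500/1019768121)·29/20 + 111856030/1019768121·646/143 = 1/2 ✓
b·c²: (-803889317/113307569)·1/36 + (-828453500/1019768121)·841/400 + 111856030/1019768121·417316/20449 = 1/3 ✓
b·Ac: (-828453500/1019768121)·5/24 + 111856030/1019768121·6569/2145 = 1/6 ✓
b·c³: (-803889317/113307569)·(-1/216) + (-828453500/1019768121)·24389/8000 + 111856030/1019768121·269586136/2924207 = 53676427443755/6999688382544 ≠ 1/4 ⇒ order 3.
b·(c∘Ac): (-828453500/1019768121)·29/96 + 111856030/1019768121·4243574/306735 = 31133471773/24474434904 ≠ 1/8
b·Ac²: (-828453500/1019768121)·(-5/144) + 111856030/1019768121·584113/128700 = 32185880107/61186087260 ≠ 1/12
b·A²c: 111856030/1019768121·35/78 = 150575425/3059304363 ≠ 1/24

3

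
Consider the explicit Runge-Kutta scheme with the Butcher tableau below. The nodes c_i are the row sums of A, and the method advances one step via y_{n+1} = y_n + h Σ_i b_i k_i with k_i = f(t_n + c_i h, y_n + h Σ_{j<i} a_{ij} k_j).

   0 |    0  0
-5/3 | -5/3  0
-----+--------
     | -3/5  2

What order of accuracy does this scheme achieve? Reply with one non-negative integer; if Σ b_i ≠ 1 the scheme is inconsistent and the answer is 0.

0

b = (-3/5, 2)
c = (0, -5/3)
Σ b_i: (-3/5)·1 + 2·1 = 7/5 ≠ 1 ⇒ order 0.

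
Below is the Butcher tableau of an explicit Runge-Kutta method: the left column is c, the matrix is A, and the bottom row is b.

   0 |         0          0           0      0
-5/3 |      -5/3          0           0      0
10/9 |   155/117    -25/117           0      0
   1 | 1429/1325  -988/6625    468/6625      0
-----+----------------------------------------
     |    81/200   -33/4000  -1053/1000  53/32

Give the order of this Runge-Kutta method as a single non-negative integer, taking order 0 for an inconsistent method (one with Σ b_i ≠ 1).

b = (81/200, -33/4000, -1053/1000, 53/32)
c = (0, -5/3, 10/9, 1)
Ac = (0, 0, 125/351, 52/159)
Σ b_i: 81/200·1 + (-33/4000)·1 + (-1053/1000)·1 + 53/32·1 = 1 ✓
b·c: (-33/4000)·(-5/3) + (-1053/1000)·10/9 + 53/32·1 = 1/2 ✓
b·c²: (-33/4000)·25/9 + (-1053/1000)·100/81 + 53/32·1 = 1/3 ✓
b·Ac: (-1053/1000)·125/351 + 53/32·52/159 = 1/6 ✓
b·c³: (-33/4000)·(-125/27) + (-1053/1000)·1000/729 + 53/32·1 = 1/4 ✓
b·(c∘Ac): (-1053/1000)·1250/3159 + 53/32·52/159 = 1/8 ✓
b·Ac²: (-1053/1000)·(-625/1053) + 53/32·(-52/159) = 1/12 ✓
b·A²c: 53/32·4/159 = 1/24 ✓; 4 stages ⇒ order 4.

4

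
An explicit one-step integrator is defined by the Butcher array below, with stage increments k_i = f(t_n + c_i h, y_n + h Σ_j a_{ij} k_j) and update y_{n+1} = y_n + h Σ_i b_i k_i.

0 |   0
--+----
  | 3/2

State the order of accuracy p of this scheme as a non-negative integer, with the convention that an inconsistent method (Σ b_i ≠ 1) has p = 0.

0

b = (3/2)
c = (0)
Σ b_i: 3/2·1 = 3/2 ≠ 1 ⇒ order 0.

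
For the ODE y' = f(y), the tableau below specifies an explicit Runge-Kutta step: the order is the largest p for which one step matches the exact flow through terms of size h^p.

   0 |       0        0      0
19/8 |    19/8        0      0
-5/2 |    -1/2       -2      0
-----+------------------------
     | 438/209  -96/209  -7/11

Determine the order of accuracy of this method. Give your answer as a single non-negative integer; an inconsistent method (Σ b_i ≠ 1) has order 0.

b = (438/209, -96/209, -7/11)
c = (0, 19/8, -5/2)
Ac = (0, 0, -19/4)
Σ b_i: 438/209·1 + (-96/209)·1 + (-7/11)·1 = 1 ✓
b·c: (-96/209)·19/8 + (-7/11)·(-5/2) = 1/2 ✓
b·c²: (-96/209)·361/64 + (-7/11)·25/4 = -289/44 ≠ 1/3 ⇒ order 2.
b·Ac: (-7/11)·(-19/4) = 133/44 ≠ 1/6

2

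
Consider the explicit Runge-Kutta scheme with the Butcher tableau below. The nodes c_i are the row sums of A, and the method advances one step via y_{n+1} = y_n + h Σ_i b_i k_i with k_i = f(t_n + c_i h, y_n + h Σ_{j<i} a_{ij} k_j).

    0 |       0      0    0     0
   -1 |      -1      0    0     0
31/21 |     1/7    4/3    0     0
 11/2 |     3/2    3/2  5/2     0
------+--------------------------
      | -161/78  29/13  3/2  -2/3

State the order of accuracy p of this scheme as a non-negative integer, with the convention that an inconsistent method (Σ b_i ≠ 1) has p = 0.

1

b = (-161/78, 29/13, 3/2, -2/3)
c = (0, -1, 31/21, 11/2)
Ac = (0, 0, -4/3, 46/21)
Σ b_i: (-161/78)·1 + 29/13·1 + 3/2·1 + (-2/3)·1 = 1 ✓
b·c: 29/13·(-1) + 3/2·31/21 + (-2/3)·11/2 = -2011/546 ≠ 1/2 ⇒ order 1.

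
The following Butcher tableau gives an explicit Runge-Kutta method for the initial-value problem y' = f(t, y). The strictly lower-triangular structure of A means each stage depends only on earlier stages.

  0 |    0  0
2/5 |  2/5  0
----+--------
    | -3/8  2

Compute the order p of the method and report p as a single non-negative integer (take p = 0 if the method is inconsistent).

b = (-3/8, 2)
c = (0, 2/5)
Σ b_i: (-3/8)·1 + 2·1 = 13/8 ≠ 1 ⇒ order 0.

0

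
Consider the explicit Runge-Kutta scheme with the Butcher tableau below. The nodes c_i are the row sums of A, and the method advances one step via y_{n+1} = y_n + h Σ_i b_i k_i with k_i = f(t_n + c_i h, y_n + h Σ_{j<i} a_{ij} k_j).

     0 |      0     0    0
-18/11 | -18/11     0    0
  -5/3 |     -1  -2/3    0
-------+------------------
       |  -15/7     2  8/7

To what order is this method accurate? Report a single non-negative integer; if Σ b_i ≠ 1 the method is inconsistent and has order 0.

1

b = (-15/7, 2, 8/7)
c = (0, -18/11, -5/3)
Ac = (0, 0, 12/11)
Σ b_i: (-15/7)·1 + 2·1 + 8/7·1 = 1 ✓
b·c: 2·(-18/11) + 8/7·(-5/3) = -1196/231 ≠ 1/2 ⇒ order 1.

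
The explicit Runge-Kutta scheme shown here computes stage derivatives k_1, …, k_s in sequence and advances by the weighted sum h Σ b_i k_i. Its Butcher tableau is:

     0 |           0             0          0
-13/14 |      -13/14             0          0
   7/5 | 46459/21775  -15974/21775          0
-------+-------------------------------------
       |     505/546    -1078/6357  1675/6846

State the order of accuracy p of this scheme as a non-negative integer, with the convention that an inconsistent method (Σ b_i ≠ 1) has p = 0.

b = (505/546, -1078/6357, 1675/6846)
c = (0, -13/14, 7/5)
Ac = (0, 0, 1141/1675)
Σ b_i: 505/546·1 + (-1078/6357)·1 + 1675/6846·1 = 1 ✓
b·c: (-1078/6357)·(-13/14) + 1675/6846·7/5 = 1/2 ✓
b·c²: (-1078/6357)·169/196 + 1675/6846·49/25 = 1/3 ✓
b·Ac: 1675/6846·1141/1675 = 1/6 ✓; 3 stages ⇒ order 3.

3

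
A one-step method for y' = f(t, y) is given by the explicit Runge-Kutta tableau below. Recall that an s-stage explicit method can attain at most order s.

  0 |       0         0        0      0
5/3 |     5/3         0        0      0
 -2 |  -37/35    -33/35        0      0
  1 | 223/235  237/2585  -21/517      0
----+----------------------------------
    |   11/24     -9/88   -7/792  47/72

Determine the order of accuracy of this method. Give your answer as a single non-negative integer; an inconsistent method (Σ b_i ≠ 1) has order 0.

b = (11/24, -9/88, -7/792, 47/72)
c = (0, 5/3, -2, 1)
Ac = (0, 0, -11/7, 11/47)
Σ b_i: 11/24·1 + (-9/88)·1 + (-7/792)·1 + 47/72·1 = 1 ✓
b·c: (-9/88)·5/3 + (-7/792)·(-2) + 47/72·1 = 1/2 ✓
b·c²: (-9/88)·25/9 + (-7/792)·4 + 47/72·1 = 1/3 ✓
b·Ac: (-7/792)·(-11/7) + 47/72·11/47 = 1/6 ✓
b·c³: (-9/88)·125/27 + (-7/792)·(-8) + 47/72·1 = 1/4 ✓
b·(c∘Ac): (-7/792)·22/7 + 47/72·11/47 = 1/8 ✓
b·Ac²: (-7/792)·(-55/21) + 47/72·13/141 = 1/12 ✓
b·A²c: 47/72·3/47 = 1/24 ✓; 4 stages ⇒ order 4.

4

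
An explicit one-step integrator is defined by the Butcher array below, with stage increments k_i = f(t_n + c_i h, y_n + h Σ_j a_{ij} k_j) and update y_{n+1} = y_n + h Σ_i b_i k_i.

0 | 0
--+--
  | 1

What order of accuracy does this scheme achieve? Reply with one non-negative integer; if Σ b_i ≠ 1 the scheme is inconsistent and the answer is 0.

b = (1)
c = (0)
Σ b_i: 1·1 = 1 ✓; 1 stage ⇒ order 1.

1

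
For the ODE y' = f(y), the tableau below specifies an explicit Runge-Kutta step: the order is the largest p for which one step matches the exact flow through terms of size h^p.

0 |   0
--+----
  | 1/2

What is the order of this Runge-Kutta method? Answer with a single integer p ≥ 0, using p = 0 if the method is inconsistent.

b = (1/2)
c = (0)
Σ b_i: 1/2·1 = 1/2 ≠ 1 ⇒ order 0.

0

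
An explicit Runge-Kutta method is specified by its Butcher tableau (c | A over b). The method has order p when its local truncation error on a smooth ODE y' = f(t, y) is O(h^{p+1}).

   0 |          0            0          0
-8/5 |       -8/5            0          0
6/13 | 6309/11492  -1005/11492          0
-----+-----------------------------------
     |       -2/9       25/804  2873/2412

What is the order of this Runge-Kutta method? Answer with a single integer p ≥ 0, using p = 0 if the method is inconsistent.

3

b = (-2/9, 25/804, 2873/2412)
c = (0, -8/5, 6/13)
Ac = (0, 0, 402/2873)
Σ b_i: (-2/9)·1 + 25/804·1 + 2873/2412·1 = 1 ✓
b·c: 25/804·(-8/5) + 2873/2412·6/13 = 1/2 ✓
b·c²: 25/804·64/25 + 2873/2412·36/169 = 1/3 ✓
b·Ac: 2873/2412·402/2873 = 1/6 ✓; 3 stages ⇒ order 3.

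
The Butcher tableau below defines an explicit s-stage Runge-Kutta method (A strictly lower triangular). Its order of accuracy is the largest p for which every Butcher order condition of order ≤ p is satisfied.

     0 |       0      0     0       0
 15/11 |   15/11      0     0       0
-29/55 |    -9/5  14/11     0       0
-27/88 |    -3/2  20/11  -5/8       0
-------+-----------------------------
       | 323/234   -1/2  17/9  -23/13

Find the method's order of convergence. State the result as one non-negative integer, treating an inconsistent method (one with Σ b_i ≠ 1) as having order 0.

1

b = (323/234, -1/2, 17/9, -23/13)
c = (0, 15/11, -29/55, -27/88)
Ac = (0, 0, 210/121, 2719/968)
Σ b_i: 323/234·1 + (-1/2)·1 + 17/9·1 + (-23/13)·1 = 1 ✓
b·c: (-1/2)·15/11 + 17/9·(-29/55) + (-23/13)·(-27/88) = -58427/51480 ≠ 1/2 ⇒ order 1.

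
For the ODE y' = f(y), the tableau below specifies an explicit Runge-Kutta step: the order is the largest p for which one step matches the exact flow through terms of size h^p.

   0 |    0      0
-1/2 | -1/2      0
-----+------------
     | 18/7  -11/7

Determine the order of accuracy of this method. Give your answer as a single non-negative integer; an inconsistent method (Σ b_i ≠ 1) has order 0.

b = (18/7, -11/7)
c = (0, -1/2)
Σ b_i: 18/7·1 + (-11/7)·1 = 1 ✓
b·c: (-11/7)·(-1/2) = 11/14 ≠ 1/2 ⇒ order 1.

1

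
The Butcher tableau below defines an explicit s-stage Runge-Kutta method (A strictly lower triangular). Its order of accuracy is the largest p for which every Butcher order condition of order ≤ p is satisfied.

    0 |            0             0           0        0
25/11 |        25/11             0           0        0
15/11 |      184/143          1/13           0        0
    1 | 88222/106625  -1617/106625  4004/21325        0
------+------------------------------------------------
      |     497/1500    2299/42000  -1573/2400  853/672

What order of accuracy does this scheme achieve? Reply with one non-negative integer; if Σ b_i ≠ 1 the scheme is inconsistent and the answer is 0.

4

b = (497/1500, 2299/42000, -1573/2400, 853/672)
c = (0, 25/11, 15/11, 1)
Ac = (0, 0, 25/143, 189/853)
Σ b_i: 497/1500·1 + 2299/42000·1 + (-1573/2400)·1 + 853/672·1 = 1 ✓
b·c: 2299/42000·25/11 + (-1573/2400)·15/11 + 853/672·1 = 1/2 ✓
b·c²: 2299/42000·625/121 + (-1573/2400)·225/121 + 853/672·1 = 1/3 ✓
b·Ac: (-1573/2400)·25/143 + 853/672·189/853 = 1/6 ✓
b·c³: 2299/42000·15625/1331 + (-1573/2400)·3375/1331 + 853/672·1 = 1/4 ✓
b·(c∘Ac): (-1573/2400)·375/1573 + 853/672·189/853 = 1/8 ✓
b·Ac²: (-1573/2400)·625/1573 + 853/672·231/853 = 1/12 ✓
b·A²c: 853/672·28/853 = 1/24 ✓; 4 stages ⇒ order 4.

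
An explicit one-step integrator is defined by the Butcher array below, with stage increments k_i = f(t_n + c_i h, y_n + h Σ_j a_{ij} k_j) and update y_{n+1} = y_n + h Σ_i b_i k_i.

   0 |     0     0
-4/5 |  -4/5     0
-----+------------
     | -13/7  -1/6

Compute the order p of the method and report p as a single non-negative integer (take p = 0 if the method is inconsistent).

0

b = (-13/7, -1/6)
c = (0, -4/5)
Σ b_i: (-13/7)·1 + (-1/6)·1 = -85/42 ≠ 1 ⇒ order 0.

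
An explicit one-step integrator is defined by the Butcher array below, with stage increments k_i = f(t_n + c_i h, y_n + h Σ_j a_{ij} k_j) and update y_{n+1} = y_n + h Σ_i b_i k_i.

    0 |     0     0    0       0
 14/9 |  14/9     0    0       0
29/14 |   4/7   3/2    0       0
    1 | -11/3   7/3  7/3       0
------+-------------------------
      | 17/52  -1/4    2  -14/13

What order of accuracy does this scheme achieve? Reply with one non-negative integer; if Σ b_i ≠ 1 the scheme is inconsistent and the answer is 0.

b = (17/52, -1/4, 2, -14/13)
c = (0, 14/9, 29/14, 1)
Ac = (0, 0, 7/3, 457/54)
Σ b_i: 17/52·1 + (-1/4)·1 + 2·1 + (-14/13)·1 = 1 ✓
b·c: (-1/4)·14/9 + 2·29/14 + (-14/13)·1 = 4385/1638 ≠ 1/2 ⇒ order 1.

1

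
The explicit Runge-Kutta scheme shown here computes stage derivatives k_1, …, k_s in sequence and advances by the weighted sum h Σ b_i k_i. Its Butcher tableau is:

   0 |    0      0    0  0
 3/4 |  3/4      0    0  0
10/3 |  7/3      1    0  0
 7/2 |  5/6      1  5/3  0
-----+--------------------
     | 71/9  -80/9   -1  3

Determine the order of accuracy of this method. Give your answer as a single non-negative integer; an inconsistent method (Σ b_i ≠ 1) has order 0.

b = (71/9, -80/9, -1, 3)
c = (0, 3/4, 10/3, 7/2)
Ac = (0, 0, 3/4, 227/36)
Σ b_i: 71/9·1 + (-80/9)·1 + (-1)·1 + 3·1 = 1 ✓
b·c: (-80/9)·3/4 + (-1)·10/3 + 3·7/2 = 1/2 ✓
b·c²: (-80/9)·9/16 + (-1)·100/9 + 3·49/4 = 743/36 ≠ 1/3 ⇒ order 2.
b·Ac: (-1)·3/4 + 3·227/36 = 109/6 ≠ 1/6

2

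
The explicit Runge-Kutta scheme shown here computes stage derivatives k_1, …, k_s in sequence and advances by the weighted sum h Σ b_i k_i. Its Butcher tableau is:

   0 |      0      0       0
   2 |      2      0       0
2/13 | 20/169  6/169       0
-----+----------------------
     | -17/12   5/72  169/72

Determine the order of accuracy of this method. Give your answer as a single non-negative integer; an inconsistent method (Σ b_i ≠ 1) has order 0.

b = (-17/12, 5/72, 169/72)
c = (0, 2, 2/13)
Ac = (0, 0, 12/169)
Σ b_i: (-17/12)·1 + 5/72·1 + 169/72·1 = 1 ✓
b·c: 5/72·2 + 169/72·2/13 = 1/2 ✓
b·c²: 5/72·4 + 169/72·4/169 = 1/3 ✓
b·Ac: 169/72·12/169 = 1/6 ✓; 3 stages ⇒ order 3.

3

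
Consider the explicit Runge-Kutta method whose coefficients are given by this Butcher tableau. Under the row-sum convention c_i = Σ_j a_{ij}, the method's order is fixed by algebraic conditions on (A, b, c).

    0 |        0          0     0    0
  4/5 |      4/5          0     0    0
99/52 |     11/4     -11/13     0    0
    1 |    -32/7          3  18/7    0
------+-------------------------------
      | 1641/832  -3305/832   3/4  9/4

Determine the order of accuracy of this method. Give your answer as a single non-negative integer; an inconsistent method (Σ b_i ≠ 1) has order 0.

b = (1641/832, -3305/832, 3/4, 9/4)
c = (0, 4/5, 99/52, 1)
Ac = (0, 0, -44/65, 6639/910)
Σ b_i: 1641/832·1 + (-3305/832)·1 + 3/4·1 + 9/4·1 = 1 ✓
b·c: (-3305/832)·4/5 + 3/4·99/52 + 9/4·1 = 1/2 ✓
b·c²: (-3305/832)·16/25 + 3/4·9801/2704 + 9/4·1 = 131207/54080 ≠ 1/3 ⇒ order 2.
b·Ac: 3/4·(-44/65) + 9/4·6639/910 = 57903/3640 ≠ 1/6

2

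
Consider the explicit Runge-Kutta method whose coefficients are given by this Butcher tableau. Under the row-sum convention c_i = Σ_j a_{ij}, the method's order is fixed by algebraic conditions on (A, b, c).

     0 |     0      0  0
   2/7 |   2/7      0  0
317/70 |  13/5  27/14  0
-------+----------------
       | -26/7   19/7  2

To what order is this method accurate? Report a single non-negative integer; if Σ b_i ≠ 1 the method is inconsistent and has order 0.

1

b = (-26/7, 19/7, 2)
c = (0, 2/7, 317/70)
Ac = (0, 0, 27/49)
Σ b_i: (-26/7)·1 + 19/7·1 + 2·1 = 1 ✓
b·c: 19/7·2/7 + 2·317/70 = 2409/245 ≠ 1/2 ⇒ order 1.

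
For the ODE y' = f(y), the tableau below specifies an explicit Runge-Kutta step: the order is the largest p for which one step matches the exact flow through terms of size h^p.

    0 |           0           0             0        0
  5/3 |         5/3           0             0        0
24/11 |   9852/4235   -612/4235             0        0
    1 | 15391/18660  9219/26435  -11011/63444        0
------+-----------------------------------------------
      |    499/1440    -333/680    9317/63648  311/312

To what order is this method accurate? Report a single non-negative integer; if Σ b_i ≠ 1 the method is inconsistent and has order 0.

b = (499/1440, -333/680, 9317/63648, 311/312)
c = (0, 5/3, 24/11, 1)
Ac = (0, 0, -204/847, 63/311)
Σ b_i: 499/1440·1 + (-333/680)·1 + 9317/63648·1 + 311/312·1 = 1 ✓
b·c: (-333/680)·5/3 + 9317/63648·24/11 + 311/312·1 = 1/2 ✓
b·c²: (-333/680)·25/9 + 9317/63648·576/121 + 311/312·1 = 1/3 ✓
b·Ac: 9317/63648·(-204/847) + 311/312·63/311 = 1/6 ✓
b·c³: (-333/680)·125/27 + 9317/63648·13824/1331 + 311/312·1 = 1/4 ✓
b·(c∘Ac): 9317/63648·(-4896/9317) + 311/312·63/311 = 1/8 ✓
b·Ac²: 9317/63648·(-340/847) + 311/312·133/933 = 1/12 ✓
b·A²c: 311/312·13/311 = 1/24 ✓; 4 stages ⇒ order 4.

4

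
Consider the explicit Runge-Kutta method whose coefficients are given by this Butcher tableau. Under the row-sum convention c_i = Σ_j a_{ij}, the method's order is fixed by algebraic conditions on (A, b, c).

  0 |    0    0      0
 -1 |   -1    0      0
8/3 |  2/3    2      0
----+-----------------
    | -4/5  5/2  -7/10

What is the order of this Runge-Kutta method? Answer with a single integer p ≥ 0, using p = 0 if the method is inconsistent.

1

b = (-4/5, 5/2, -7/10)
c = (0, -1, 8/3)
Ac = (0, 0, -2)
Σ b_i: (-4/5)·1 + 5/2·1 + (-7/10)·1 = 1 ✓
b·c: 5/2·(-1) + (-7/10)·8/3 = -131/30 ≠ 1/2 ⇒ order 1.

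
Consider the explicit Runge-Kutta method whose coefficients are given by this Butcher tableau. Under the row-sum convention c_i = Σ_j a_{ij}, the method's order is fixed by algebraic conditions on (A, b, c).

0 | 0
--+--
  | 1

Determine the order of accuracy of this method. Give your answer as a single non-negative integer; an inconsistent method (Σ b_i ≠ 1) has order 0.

b = (1)
c = (0)
Σ b_i: 1·1 = 1 ✓; 1 stage ⇒ order 1.

1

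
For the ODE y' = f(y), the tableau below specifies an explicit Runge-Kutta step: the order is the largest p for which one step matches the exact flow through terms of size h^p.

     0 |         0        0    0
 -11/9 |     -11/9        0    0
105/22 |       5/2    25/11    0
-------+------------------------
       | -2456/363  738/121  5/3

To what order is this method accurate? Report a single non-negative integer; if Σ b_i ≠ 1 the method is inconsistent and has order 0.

2

b = (-2456/363, 738/121, 5/3)
c = (0, -11/9, 105/22)
Ac = (0, 0, -25/9)
Σ b_i: (-2456/363)·1 + 738/121·1 + 5/3·1 = 1 ✓
b·c: 738/121·(-11/9) + 5/3·105/22 = 1/2 ✓
b·c²: 738/121·121/81 + 5/3·11025/484 = 205063/4356 ≠ 1/3 ⇒ order 2.
b·Ac: 5/3·(-25/9) = -125/27 ≠ 1/6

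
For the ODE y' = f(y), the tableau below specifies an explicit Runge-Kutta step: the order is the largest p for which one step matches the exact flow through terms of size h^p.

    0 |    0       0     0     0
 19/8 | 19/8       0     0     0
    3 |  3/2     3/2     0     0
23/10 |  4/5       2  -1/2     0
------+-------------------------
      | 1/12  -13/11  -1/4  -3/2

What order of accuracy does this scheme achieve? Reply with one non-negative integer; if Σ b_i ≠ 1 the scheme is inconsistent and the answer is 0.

b = (1/12, -13/11, -1/4, -3/2)
c = (0, 19/8, 3, 23/10)
Ac = (0, 0, 57/16, 13/4)
Σ b_i: 1/12·1 + (-13/11)·1 + (-1/4)·1 + (-3/2)·1 = -94/33 ≠ 1 ⇒ order 0.

0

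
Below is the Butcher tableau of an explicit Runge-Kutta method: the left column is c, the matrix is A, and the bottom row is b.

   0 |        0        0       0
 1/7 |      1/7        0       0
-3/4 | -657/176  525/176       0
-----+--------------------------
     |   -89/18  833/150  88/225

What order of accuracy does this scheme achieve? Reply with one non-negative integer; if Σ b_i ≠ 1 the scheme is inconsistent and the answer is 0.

3

b = (-89/18, 833/150, 88/225)
c = (0, 1/7, -3/4)
Ac = (0, 0, 75/176)
Σ b_i: (-89/18)·1 + 833/150·1 + 88/225·1 = 1 ✓
b·c: 833/150·1/7 + 88/225·(-3/4) = 1/2 ✓
b·c²: 833/150·1/49 + 88/225·9/16 = 1/3 ✓
b·Ac: 88/225·75/176 = 1/6 ✓; 3 stages ⇒ order 3.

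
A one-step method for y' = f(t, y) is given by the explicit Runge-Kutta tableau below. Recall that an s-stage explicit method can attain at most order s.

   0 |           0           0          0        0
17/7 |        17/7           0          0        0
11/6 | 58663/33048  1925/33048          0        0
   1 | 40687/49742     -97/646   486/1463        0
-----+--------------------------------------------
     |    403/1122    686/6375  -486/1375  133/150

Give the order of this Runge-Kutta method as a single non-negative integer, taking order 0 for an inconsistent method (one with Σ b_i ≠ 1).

b = (403/1122, 686/6375, -486/1375, 133/150)
c = (0, 17/7, 11/6, 1)
Ac = (0, 0, 275/1944, 65/266)
Σ b_i: 403/1122·1 + 686/6375·1 + (-486/1375)·1 + 133/150·1 = 1 ✓
b·c: 686/6375·17/7 + (-486/1375)·11/6 + 133/150·1 = 1/2 ✓
b·c²: 686/6375·289/49 + (-486/1375)·121/36 + 133/150·1 = 1/3 ✓
b·Ac: (-486/1375)·275/1944 + 133/150·65/266 = 1/6 ✓
b·c³: 686/6375·4913/343 + (-486/1375)·1331/216 + 133/150·1 = 1/4 ✓
b·(c∘Ac): (-486/1375)·3025/11664 + 133/150·65/266 = 1/8 ✓
b·Ac²: (-486/1375)·4675/13608 + 133/150·215/931 = 1/12 ✓
b·A²c: 133/150·25/532 = 1/24 ✓; 4 stages ⇒ order 4.

4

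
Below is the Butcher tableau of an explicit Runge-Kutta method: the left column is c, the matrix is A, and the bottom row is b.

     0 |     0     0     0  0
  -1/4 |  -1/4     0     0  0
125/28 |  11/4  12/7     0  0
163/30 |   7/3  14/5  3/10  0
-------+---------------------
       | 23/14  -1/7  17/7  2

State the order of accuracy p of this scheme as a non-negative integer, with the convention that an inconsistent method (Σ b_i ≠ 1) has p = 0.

b = (23/14, -1/7, 17/7, 2)
c = (0, -1/4, 125/28, 163/30)
Ac = (0, 0, -3/7, 179/280)
Σ b_i: 23/14·1 + (-1/7)·1 + 17/7·1 + 2·1 = 83/14 ≠ 1 ⇒ order 0.

0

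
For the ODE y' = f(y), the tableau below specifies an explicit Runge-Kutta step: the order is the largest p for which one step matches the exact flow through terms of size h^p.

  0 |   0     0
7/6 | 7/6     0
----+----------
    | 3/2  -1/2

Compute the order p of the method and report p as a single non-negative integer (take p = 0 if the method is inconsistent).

1

b = (3/2, -1/2)
c = (0, 7/6)
Σ b_i: 3/2·1 + (-1/2)·1 = 1 ✓
b·c: (-1/2)·7/6 = -7/12 ≠ 1/2 ⇒ order 1.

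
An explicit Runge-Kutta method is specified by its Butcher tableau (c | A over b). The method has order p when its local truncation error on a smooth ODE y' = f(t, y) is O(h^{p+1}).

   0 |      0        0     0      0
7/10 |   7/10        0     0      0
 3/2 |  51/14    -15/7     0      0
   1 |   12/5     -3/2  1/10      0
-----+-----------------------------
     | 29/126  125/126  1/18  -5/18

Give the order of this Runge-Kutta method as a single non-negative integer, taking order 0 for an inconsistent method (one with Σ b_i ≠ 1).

4

b = (29/126, 125/126, 1/18, -5/18)
c = (0, 7/10, 3/2, 1)
Ac = (0, 0, -3/2, -9/10)
Σ b_i: 29/126·1 + 125/126·1 + 1/18·1 + (-5/18)·1 = 1 ✓
b·c: 125/126·7/10 + 1/18·3/2 + (-5/18)·1 = 1/2 ✓
b·c²: 125/126·49/100 + 1/18·9/4 + (-5/18)·1 = 1/3 ✓
b·Ac: 1/18·(-3/2) + (-5/18)·(-9/10) = 1/6 ✓
b·c³: 125/126·343/1000 + 1/18·27/8 + (-5/18)·1 = 1/4 ✓
b·(c∘Ac): 1/18·(-9/4) + (-5/18)·(-9/10) = 1/8 ✓
b·Ac²: 1/18·(-21/20) + (-5/18)·(-51/100) = 1/12 ✓
b·A²c: (-5/18)·(-3/20) = 1/24 ✓; 4 stages ⇒ order 4.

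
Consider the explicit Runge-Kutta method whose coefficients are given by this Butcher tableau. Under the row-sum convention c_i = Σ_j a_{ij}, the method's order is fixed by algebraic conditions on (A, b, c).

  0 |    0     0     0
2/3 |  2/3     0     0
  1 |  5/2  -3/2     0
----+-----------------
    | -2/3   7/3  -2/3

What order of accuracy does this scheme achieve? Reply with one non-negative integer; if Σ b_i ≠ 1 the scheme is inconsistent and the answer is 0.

b = (-2/3, 7/3, -2/3)
c = (0, 2/3, 1)
Ac = (0, 0, -1)
Σ b_i: (-2/3)·1 + 7/3·1 + (-2/3)·1 = 1 ✓
b·c: 7/3·2/3 + (-2/3)·1 = 8/9 ≠ 1/2 ⇒ order 1.

1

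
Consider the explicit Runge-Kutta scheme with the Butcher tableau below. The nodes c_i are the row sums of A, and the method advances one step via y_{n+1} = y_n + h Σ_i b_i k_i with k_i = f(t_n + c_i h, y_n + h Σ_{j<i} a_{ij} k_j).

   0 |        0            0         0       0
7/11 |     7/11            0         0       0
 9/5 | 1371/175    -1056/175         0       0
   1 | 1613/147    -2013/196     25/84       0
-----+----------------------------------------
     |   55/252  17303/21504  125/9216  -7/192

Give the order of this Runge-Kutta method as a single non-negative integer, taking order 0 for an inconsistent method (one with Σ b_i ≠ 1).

b = (55/252, 17303/21504, 125/9216, -7/192)
c = (0, 7/11, 9/5, 1)
Ac = (0, 0, -96/25, -6)
Σ b_i: 55/252·1 + 17303/21504·1 + 125/9216·1 + (-7/192)·1 = 1 ✓
b·c: 17303/21504·7/11 + 125/9216·9/5 + (-7/192)·1 = 1/2 ✓
b·c²: 17303/21504·49/121 + 125/9216·81/25 + (-7/192)·1 = 1/3 ✓
b·Ac: 125/9216·(-96/25) + (-7/192)·(-6) = 1/6 ✓
b·c³: 17303/21504·343/1331 + 125/9216·729/125 + (-7/192)·1 = 1/4 ✓
b·(c∘Ac): 125/9216·(-864/125) + (-7/192)·(-6) = 1/8 ✓
b·Ac²: 125/9216·(-672/275) + (-7/192)·(-246/77) = 1/12 ✓
b·A²c: (-7/192)·(-8/7) = 1/24 ✓; 4 stages ⇒ order 4.

4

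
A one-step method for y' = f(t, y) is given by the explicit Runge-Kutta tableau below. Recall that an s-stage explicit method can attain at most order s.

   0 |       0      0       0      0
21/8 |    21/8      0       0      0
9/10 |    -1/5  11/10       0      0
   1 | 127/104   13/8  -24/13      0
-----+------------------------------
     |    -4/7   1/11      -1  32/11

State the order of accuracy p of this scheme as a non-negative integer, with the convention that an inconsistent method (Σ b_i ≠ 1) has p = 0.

0

b = (-4/7, 1/11, -1, 32/11)
c = (0, 21/8, 9/10, 1)
Ac = (0, 0, 231/80, 10833/4160)
Σ b_i: (-4/7)·1 + 1/11·1 + (-1)·1 + 32/11·1 = 10/7 ≠ 1 ⇒ order 0.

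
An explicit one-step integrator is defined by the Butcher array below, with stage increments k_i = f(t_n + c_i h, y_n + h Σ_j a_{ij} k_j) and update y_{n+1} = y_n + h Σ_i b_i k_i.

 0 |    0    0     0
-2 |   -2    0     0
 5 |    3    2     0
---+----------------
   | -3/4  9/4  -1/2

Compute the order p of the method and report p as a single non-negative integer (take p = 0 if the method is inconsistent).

b = (-3/4, 9/4, -1/2)
c = (0, -2, 5)
Ac = (0, 0, -4)
Σ b_i: (-3/4)·1 + 9/4·1 + (-1/2)·1 = 1 ✓
b·c: 9/4·(-2) + (-1/2)·5 = -7 ≠ 1/2 ⇒ order 1.

1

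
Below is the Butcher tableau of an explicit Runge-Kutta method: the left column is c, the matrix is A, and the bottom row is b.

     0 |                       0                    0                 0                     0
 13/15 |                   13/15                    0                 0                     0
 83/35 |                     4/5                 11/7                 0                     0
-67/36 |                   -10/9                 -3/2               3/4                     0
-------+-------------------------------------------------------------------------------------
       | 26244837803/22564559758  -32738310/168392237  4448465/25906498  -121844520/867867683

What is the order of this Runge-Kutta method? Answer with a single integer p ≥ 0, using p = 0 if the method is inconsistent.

b = (26244837803/22564559758, -32738310/168392237, 4448465/25906498, -121844520/867867683)
c = (0, 13/15, 83/35, -67/36)
Ac = (0, 0, 143/105, 67/140)
Σ b_i: 26244837803/22564559758·1 + (-32738310/168392237)·1 + 4448465/25906498·1 + (-121844520/867867683)·1 = 1 ✓
b·c: (-32738310/168392237)·13/15 + 4448465/25906498·83/35 + (-121844520/867867683)·(-67/36) = 1/2 ✓
b·c²: (-32738310/168392237)·169/225 + 4448465/25906498·6889/1225 + (-121844520/867867683)·4489/1296 = 1/3 ✓
b·Ac: 4448465/25906498·143/105 + (-121844520/867867683)·67/140 = 1/6 ✓
b·c³: (-32738310/168392237)·2197/3375 + 4448465/25906498·571787/42875 + (-121844520/867867683)·(-300763/46656) = 1502421004829/489632812200 ≠ 1/4 ⇒ order 3.
b·(c∘Ac): 4448465/25906498·11869/3675 + (-121844520/867867683)·(-4489/5040) = 132049094/194298735 ≠ 1/8
b·Ac²: 4448465/25906498·1859/1575 + (-121844520/867867683)·45439/14700 = -126464345383/546756640290 ≠ 1/12
b·A²c: (-121844520/867867683)·143/140 = -124455474/867867683 ≠ 1/24

3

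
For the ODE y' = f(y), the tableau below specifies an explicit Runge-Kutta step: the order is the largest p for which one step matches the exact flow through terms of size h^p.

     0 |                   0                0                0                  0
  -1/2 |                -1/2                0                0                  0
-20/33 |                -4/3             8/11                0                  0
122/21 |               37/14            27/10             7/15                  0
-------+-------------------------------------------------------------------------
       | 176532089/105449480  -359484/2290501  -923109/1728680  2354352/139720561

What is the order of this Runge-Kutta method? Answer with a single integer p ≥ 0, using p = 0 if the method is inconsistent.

3

b = (176532089/105449480, -359484/2290501, -923109/1728680, 2354352/139720561)
c = (0, -1/2, -20/33, 122/21)
Ac = (0, 0, -4/11, -3233/1980)
Σ b_i: 176532089/105449480·1 + (-359484/2290501)·1 + (-923109/1728680)·1 + 2354352/139720561·1 = 1 ✓
b·c: (-359484/2290501)·(-1/2) + (-923109/1728680)·(-20/33) + 2354352/139720561·122/21 = 1/2 ✓
b·c²: (-359484/2290501)·1/4 + (-923109/1728680)·400/1089 + 2354352/139720561·14884/441 = 1/3 ✓
b·Ac: (-923109/1728680)·(-4/11) + 2354352/139720561·(-3233/1980) = 1/6 ✓
b·c³: (-359484/2290501)·(-1/8) + (-923109/1728680)·(-8000/35937) + 2354352/139720561·1815848/9261 = 29456809/8556966 ≠ 1/4 ⇒ order 3.
b·(c∘Ac): (-923109/1728680)·80/363 + 2354352/139720561·(-197213/20790) = -539726/1944765 ≠ 1/8
b·Ac²: (-923109/1728680)·2/11 + 2354352/139720561·110609/130680 = -4582811665/55329342156 ≠ 1/12
b·A²c: 2354352/139720561·(-28/165) = -1997632/698602805 ≠ 1/24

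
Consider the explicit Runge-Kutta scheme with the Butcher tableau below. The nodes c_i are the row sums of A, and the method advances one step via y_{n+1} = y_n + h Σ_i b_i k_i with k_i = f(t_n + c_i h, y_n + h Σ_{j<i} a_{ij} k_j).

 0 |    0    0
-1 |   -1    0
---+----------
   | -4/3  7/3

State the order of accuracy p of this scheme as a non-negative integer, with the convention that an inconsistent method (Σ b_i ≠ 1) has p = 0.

b = (-4/3, 7/3)
c = (0, -1)
Σ b_i: (-4/3)·1 + 7/3·1 = 1 ✓
b·c: 7/3·(-1) = -7/3 ≠ 1/2 ⇒ order 1.

1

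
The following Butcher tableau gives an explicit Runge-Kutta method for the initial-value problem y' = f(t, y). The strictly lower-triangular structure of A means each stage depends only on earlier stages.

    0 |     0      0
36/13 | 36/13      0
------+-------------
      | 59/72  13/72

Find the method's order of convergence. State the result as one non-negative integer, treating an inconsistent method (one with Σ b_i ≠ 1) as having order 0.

b = (59/72, 13/72)
c = (0, 36/13)
Σ b_i: 59/72·1 + 13/72·1 = 1 ✓
b·c: 13/72·36/13 = 1/2 ✓; 2 stages ⇒ order 2.

2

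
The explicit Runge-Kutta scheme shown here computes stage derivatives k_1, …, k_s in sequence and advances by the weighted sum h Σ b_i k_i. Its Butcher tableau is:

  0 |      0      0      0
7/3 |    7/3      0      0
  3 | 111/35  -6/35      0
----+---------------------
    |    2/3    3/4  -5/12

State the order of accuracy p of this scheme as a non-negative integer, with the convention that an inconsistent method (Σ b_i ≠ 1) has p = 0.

b = (2/3, 3/4, -5/12)
c = (0, 7/3, 3)
Ac = (0, 0, -2/5)
Σ b_i: 2/3·1 + 3/4·1 + (-5/12)·1 = 1 ✓
b·c: 3/4·7/3 + (-5/12)·3 = 1/2 ✓
b·c²: 3/4·49/9 + (-5/12)·9 = 1/3 ✓
b·Ac: (-5/12)·(-2/5) = 1/6 ✓; 3 stages ⇒ order 3.

3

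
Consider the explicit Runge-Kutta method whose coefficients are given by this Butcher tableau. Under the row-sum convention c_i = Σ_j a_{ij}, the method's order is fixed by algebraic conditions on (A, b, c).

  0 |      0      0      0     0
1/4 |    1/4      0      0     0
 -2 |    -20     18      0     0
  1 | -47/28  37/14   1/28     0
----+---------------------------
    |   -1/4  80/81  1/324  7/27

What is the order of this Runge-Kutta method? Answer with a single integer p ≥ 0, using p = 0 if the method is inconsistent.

b = (-1/4, 80/81, 1/324, 7/27)
c = (0, 1/4, -2, 1)
Ac = (0, 0, 9/2, 33/56)
Σ b_i: (-1/4)·1 + 80/81·1 + 1/324·1 + 7/27·1 = 1 ✓
b·c: 80/81·1/4 + 1/324·(-2) + 7/27·1 = 1/2 ✓
b·c²: 80/81·1/16 + 1/324·4 + 7/27·1 = 1/3 ✓
b·Ac: 1/324·9/2 + 7/27·33/56 = 1/6 ✓
b·c³: 80/81·1/64 + 1/324·(-8) + 7/27·1 = 1/4 ✓
b·(c∘Ac): 1/324·(-9) + 7/27·33/56 = 1/8 ✓
b·Ac²: 1/324·9/8 + 7/27·69/224 = 1/12 ✓
b·A²c: 7/27·9/56 = 1/24 ✓; 4 stages ⇒ order 4.

4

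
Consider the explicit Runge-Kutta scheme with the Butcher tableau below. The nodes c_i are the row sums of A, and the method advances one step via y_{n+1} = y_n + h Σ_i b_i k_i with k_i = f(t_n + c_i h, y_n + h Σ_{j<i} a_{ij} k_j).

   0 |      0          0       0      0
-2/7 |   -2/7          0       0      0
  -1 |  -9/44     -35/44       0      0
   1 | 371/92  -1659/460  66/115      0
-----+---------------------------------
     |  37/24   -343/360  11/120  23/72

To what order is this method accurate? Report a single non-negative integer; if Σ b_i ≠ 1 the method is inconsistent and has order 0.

b = (37/24, -343/360, 11/120, 23/72)
c = (0, -2/7, -1, 1)
Ac = (0, 0, 5/22, 21/46)
Σ b_i: 37/24·1 + (-343/360)·1 + 11/120·1 + 23/72·1 = 1 ✓
b·c: (-343/360)·(-2/7) + 11/120·(-1) + 23/72·1 = 1/2 ✓
b·c²: (-343/360)·4/49 + 11/120·1 + 23/72·1 = 1/3 ✓
b·Ac: 11/120·5/22 + 23/72·21/46 = 1/6 ✓
b·c³: (-343/360)·(-8/343) + 11/120·(-1) + 23/72·1 = 1/4 ✓
b·(c∘Ac): 11/120·(-5/22) + 23/72·21/46 = 1/8 ✓
b·Ac²: 11/120·(-5/77) + 23/72·45/161 = 1/12 ✓
b·A²c: 23/72·3/23 = 1/24 ✓; 4 stages ⇒ order 4.

4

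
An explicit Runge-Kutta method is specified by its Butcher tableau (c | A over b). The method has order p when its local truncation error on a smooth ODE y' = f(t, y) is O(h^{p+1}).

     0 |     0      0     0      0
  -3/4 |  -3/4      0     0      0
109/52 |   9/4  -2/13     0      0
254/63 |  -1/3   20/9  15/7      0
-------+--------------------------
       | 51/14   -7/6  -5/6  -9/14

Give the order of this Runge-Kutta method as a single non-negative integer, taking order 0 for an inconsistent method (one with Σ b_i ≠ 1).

b = (51/14, -7/6, -5/6, -9/14)
c = (0, -3/4, 109/52, 254/63)
Ac = (0, 0, 3/26, 3085/1092)
Σ b_i: 51/14·1 + (-7/6)·1 + (-5/6)·1 + (-9/14)·1 = 1 ✓
b·c: (-7/6)·(-3/4) + (-5/6)·109/52 + (-9/14)·254/63 = -6619/1911 ≠ 1/2 ⇒ order 1.

1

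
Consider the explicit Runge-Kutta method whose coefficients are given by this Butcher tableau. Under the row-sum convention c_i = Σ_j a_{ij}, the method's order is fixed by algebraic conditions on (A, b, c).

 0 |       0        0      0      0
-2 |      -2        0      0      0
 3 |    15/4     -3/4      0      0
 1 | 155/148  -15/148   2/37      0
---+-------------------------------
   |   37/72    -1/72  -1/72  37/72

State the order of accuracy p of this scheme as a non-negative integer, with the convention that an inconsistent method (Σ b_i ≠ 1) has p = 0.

b = (37/72, -1/72, -1/72, 37/72)
c = (0, -2, 3, 1)
Ac = (0, 0, 3/2, 27/74)
Σ b_i: 37/72·1 + (-1/72)·1 + (-1/72)·1 + 37/72·1 = 1 ✓
b·c: (-1/72)·(-2) + (-1/72)·3 + 37/72·1 = 1/2 ✓
b·c²: (-1/72)·4 + (-1/72)·9 + 37/72·1 = 1/3 ✓
b·Ac: (-1/72)·3/2 + 37/72·27/74 = 1/6 ✓
b·c³: (-1/72)·(-8) + (-1/72)·27 + 37/72·1 = 1/4 ✓
b·(c∘Ac): (-1/72)·9/2 + 37/72·27/74 = 1/8 ✓
b·Ac²: (-1/72)·(-3) + 37/72·3/37 = 1/12 ✓
b·A²c: 37/72·3/37 = 1/24 ✓; 4 stages ⇒ order 4.

4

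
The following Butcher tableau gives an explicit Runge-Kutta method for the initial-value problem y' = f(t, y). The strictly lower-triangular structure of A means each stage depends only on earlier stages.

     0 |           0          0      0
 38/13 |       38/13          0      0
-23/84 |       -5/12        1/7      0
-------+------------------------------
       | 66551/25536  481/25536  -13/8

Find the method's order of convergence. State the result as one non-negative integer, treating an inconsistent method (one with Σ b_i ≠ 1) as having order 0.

b = (66551/25536, 481/25536, -13/8)
c = (0, 38/13, -23/84)
Ac = (0, 0, 38/91)
Σ b_i: 66551/25536·1 + 481/25536·1 + (-13/8)·1 = 1 ✓
b·c: 481/25536·38/13 + (-13/8)·(-23/84) = 1/2 ✓
b·c²: 481/25536·1444/169 + (-13/8)·529/7056 = 28703/733824 ≠ 1/3 ⇒ order 2.
b·Ac: (-13/8)·38/91 = -19/28 ≠ 1/6

2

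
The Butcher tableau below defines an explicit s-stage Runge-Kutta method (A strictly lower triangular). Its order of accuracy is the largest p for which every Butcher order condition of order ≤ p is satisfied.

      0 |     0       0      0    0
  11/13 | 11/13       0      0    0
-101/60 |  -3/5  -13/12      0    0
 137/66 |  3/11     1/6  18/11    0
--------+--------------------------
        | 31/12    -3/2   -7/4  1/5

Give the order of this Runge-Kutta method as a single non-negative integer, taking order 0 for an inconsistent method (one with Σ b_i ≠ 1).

b = (31/12, -3/2, -7/4, 1/5)
c = (0, 11/13, -101/60, 137/66)
Ac = (0, 0, -11/12, -5606/2145)
Σ b_i: 31/12·1 + (-3/2)·1 + (-7/4)·1 + 1/5·1 = -7/15 ≠ 1 ⇒ order 0.

0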